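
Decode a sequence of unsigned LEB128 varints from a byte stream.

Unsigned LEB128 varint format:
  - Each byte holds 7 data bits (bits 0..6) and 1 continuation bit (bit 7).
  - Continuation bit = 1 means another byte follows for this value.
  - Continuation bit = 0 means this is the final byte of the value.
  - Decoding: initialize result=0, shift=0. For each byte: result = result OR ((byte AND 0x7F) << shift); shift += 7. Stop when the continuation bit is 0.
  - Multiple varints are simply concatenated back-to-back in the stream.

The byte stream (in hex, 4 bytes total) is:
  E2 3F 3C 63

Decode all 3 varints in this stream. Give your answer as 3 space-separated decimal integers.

Answer: 8162 60 99

Derivation:
  byte[0]=0xE2 cont=1 payload=0x62=98: acc |= 98<<0 -> acc=98 shift=7
  byte[1]=0x3F cont=0 payload=0x3F=63: acc |= 63<<7 -> acc=8162 shift=14 [end]
Varint 1: bytes[0:2] = E2 3F -> value 8162 (2 byte(s))
  byte[2]=0x3C cont=0 payload=0x3C=60: acc |= 60<<0 -> acc=60 shift=7 [end]
Varint 2: bytes[2:3] = 3C -> value 60 (1 byte(s))
  byte[3]=0x63 cont=0 payload=0x63=99: acc |= 99<<0 -> acc=99 shift=7 [end]
Varint 3: bytes[3:4] = 63 -> value 99 (1 byte(s))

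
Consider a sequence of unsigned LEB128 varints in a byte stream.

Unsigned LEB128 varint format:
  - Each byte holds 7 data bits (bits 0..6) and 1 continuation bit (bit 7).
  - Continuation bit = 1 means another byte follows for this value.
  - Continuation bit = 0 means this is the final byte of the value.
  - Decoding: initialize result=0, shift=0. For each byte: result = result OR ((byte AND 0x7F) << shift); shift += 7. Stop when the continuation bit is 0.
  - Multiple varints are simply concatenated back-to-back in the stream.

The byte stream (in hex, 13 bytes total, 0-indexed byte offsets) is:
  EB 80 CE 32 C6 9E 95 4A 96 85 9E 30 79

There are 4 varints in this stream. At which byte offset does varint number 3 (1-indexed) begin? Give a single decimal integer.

  byte[0]=0xEB cont=1 payload=0x6B=107: acc |= 107<<0 -> acc=107 shift=7
  byte[1]=0x80 cont=1 payload=0x00=0: acc |= 0<<7 -> acc=107 shift=14
  byte[2]=0xCE cont=1 payload=0x4E=78: acc |= 78<<14 -> acc=1278059 shift=21
  byte[3]=0x32 cont=0 payload=0x32=50: acc |= 50<<21 -> acc=106135659 shift=28 [end]
Varint 1: bytes[0:4] = EB 80 CE 32 -> value 106135659 (4 byte(s))
  byte[4]=0xC6 cont=1 payload=0x46=70: acc |= 70<<0 -> acc=70 shift=7
  byte[5]=0x9E cont=1 payload=0x1E=30: acc |= 30<<7 -> acc=3910 shift=14
  byte[6]=0x95 cont=1 payload=0x15=21: acc |= 21<<14 -> acc=347974 shift=21
  byte[7]=0x4A cont=0 payload=0x4A=74: acc |= 74<<21 -> acc=155537222 shift=28 [end]
Varint 2: bytes[4:8] = C6 9E 95 4A -> value 155537222 (4 byte(s))
  byte[8]=0x96 cont=1 payload=0x16=22: acc |= 22<<0 -> acc=22 shift=7
  byte[9]=0x85 cont=1 payload=0x05=5: acc |= 5<<7 -> acc=662 shift=14
  byte[10]=0x9E cont=1 payload=0x1E=30: acc |= 30<<14 -> acc=492182 shift=21
  byte[11]=0x30 cont=0 payload=0x30=48: acc |= 48<<21 -> acc=101155478 shift=28 [end]
Varint 3: bytes[8:12] = 96 85 9E 30 -> value 101155478 (4 byte(s))
  byte[12]=0x79 cont=0 payload=0x79=121: acc |= 121<<0 -> acc=121 shift=7 [end]
Varint 4: bytes[12:13] = 79 -> value 121 (1 byte(s))

Answer: 8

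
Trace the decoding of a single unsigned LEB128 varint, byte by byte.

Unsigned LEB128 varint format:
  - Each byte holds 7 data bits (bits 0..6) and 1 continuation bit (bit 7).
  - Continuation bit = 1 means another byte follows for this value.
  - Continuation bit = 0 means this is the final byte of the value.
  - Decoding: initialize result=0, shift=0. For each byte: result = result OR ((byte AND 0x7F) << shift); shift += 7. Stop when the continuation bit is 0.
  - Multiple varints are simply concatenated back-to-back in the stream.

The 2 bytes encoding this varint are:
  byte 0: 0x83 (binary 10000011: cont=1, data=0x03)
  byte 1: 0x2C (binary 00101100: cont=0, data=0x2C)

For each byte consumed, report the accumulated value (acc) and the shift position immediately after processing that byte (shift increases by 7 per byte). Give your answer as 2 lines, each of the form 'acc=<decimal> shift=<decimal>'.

Answer: acc=3 shift=7
acc=5635 shift=14

Derivation:
byte 0=0x83: payload=0x03=3, contrib = 3<<0 = 3; acc -> 3, shift -> 7
byte 1=0x2C: payload=0x2C=44, contrib = 44<<7 = 5632; acc -> 5635, shift -> 14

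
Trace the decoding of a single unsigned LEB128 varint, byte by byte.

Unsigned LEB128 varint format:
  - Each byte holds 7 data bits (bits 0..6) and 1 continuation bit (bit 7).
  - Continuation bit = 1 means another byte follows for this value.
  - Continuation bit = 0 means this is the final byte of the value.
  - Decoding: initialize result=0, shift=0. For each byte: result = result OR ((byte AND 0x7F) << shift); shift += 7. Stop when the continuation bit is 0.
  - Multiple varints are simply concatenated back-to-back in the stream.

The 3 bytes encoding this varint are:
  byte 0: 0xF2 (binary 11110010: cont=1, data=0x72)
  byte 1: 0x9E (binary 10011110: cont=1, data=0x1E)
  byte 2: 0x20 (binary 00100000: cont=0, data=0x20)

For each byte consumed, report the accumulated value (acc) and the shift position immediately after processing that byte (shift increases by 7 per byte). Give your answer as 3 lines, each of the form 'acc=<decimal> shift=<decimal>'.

byte 0=0xF2: payload=0x72=114, contrib = 114<<0 = 114; acc -> 114, shift -> 7
byte 1=0x9E: payload=0x1E=30, contrib = 30<<7 = 3840; acc -> 3954, shift -> 14
byte 2=0x20: payload=0x20=32, contrib = 32<<14 = 524288; acc -> 528242, shift -> 21

Answer: acc=114 shift=7
acc=3954 shift=14
acc=528242 shift=21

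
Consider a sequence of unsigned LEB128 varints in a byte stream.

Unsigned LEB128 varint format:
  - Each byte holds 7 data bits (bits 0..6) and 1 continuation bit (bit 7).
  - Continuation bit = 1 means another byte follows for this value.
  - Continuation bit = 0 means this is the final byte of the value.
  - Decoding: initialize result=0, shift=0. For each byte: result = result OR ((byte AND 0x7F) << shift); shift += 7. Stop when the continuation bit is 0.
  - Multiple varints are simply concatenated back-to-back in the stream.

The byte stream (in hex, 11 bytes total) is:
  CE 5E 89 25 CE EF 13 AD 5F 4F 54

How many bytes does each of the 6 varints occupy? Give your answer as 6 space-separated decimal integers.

Answer: 2 2 3 2 1 1

Derivation:
  byte[0]=0xCE cont=1 payload=0x4E=78: acc |= 78<<0 -> acc=78 shift=7
  byte[1]=0x5E cont=0 payload=0x5E=94: acc |= 94<<7 -> acc=12110 shift=14 [end]
Varint 1: bytes[0:2] = CE 5E -> value 12110 (2 byte(s))
  byte[2]=0x89 cont=1 payload=0x09=9: acc |= 9<<0 -> acc=9 shift=7
  byte[3]=0x25 cont=0 payload=0x25=37: acc |= 37<<7 -> acc=4745 shift=14 [end]
Varint 2: bytes[2:4] = 89 25 -> value 4745 (2 byte(s))
  byte[4]=0xCE cont=1 payload=0x4E=78: acc |= 78<<0 -> acc=78 shift=7
  byte[5]=0xEF cont=1 payload=0x6F=111: acc |= 111<<7 -> acc=14286 shift=14
  byte[6]=0x13 cont=0 payload=0x13=19: acc |= 19<<14 -> acc=325582 shift=21 [end]
Varint 3: bytes[4:7] = CE EF 13 -> value 325582 (3 byte(s))
  byte[7]=0xAD cont=1 payload=0x2D=45: acc |= 45<<0 -> acc=45 shift=7
  byte[8]=0x5F cont=0 payload=0x5F=95: acc |= 95<<7 -> acc=12205 shift=14 [end]
Varint 4: bytes[7:9] = AD 5F -> value 12205 (2 byte(s))
  byte[9]=0x4F cont=0 payload=0x4F=79: acc |= 79<<0 -> acc=79 shift=7 [end]
Varint 5: bytes[9:10] = 4F -> value 79 (1 byte(s))
  byte[10]=0x54 cont=0 payload=0x54=84: acc |= 84<<0 -> acc=84 shift=7 [end]
Varint 6: bytes[10:11] = 54 -> value 84 (1 byte(s))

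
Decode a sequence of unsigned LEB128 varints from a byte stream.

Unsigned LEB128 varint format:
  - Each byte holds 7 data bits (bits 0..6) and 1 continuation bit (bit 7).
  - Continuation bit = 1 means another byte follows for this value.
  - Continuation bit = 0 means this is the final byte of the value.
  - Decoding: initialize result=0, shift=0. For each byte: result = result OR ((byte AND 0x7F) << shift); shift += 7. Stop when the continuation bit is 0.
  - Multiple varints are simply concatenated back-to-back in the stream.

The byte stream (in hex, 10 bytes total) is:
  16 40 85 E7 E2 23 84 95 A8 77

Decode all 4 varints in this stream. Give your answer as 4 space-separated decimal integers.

  byte[0]=0x16 cont=0 payload=0x16=22: acc |= 22<<0 -> acc=22 shift=7 [end]
Varint 1: bytes[0:1] = 16 -> value 22 (1 byte(s))
  byte[1]=0x40 cont=0 payload=0x40=64: acc |= 64<<0 -> acc=64 shift=7 [end]
Varint 2: bytes[1:2] = 40 -> value 64 (1 byte(s))
  byte[2]=0x85 cont=1 payload=0x05=5: acc |= 5<<0 -> acc=5 shift=7
  byte[3]=0xE7 cont=1 payload=0x67=103: acc |= 103<<7 -> acc=13189 shift=14
  byte[4]=0xE2 cont=1 payload=0x62=98: acc |= 98<<14 -> acc=1618821 shift=21
  byte[5]=0x23 cont=0 payload=0x23=35: acc |= 35<<21 -> acc=75019141 shift=28 [end]
Varint 3: bytes[2:6] = 85 E7 E2 23 -> value 75019141 (4 byte(s))
  byte[6]=0x84 cont=1 payload=0x04=4: acc |= 4<<0 -> acc=4 shift=7
  byte[7]=0x95 cont=1 payload=0x15=21: acc |= 21<<7 -> acc=2692 shift=14
  byte[8]=0xA8 cont=1 payload=0x28=40: acc |= 40<<14 -> acc=658052 shift=21
  byte[9]=0x77 cont=0 payload=0x77=119: acc |= 119<<21 -> acc=250219140 shift=28 [end]
Varint 4: bytes[6:10] = 84 95 A8 77 -> value 250219140 (4 byte(s))

Answer: 22 64 75019141 250219140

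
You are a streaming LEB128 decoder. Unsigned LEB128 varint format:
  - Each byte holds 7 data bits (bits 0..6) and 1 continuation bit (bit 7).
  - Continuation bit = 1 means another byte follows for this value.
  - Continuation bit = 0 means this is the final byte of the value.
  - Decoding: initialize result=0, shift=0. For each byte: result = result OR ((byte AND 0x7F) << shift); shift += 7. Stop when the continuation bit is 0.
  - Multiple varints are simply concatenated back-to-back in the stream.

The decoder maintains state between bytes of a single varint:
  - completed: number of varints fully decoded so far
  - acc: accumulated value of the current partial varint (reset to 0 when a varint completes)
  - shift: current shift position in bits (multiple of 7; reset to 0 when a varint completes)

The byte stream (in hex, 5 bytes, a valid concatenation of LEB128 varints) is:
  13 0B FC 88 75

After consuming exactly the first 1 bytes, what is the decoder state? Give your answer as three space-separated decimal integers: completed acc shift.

Answer: 1 0 0

Derivation:
byte[0]=0x13 cont=0 payload=0x13: varint #1 complete (value=19); reset -> completed=1 acc=0 shift=0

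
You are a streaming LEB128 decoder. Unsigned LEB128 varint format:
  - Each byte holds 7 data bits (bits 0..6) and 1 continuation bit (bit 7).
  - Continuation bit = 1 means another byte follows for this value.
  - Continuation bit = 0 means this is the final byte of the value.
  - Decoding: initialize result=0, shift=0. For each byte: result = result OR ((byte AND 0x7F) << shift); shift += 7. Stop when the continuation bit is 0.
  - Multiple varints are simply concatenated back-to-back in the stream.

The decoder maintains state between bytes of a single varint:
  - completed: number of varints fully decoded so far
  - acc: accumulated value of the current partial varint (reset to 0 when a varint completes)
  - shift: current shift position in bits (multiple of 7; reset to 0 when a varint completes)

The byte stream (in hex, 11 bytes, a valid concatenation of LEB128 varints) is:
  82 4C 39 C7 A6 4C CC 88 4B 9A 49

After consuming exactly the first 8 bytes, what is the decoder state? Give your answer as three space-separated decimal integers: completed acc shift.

byte[0]=0x82 cont=1 payload=0x02: acc |= 2<<0 -> completed=0 acc=2 shift=7
byte[1]=0x4C cont=0 payload=0x4C: varint #1 complete (value=9730); reset -> completed=1 acc=0 shift=0
byte[2]=0x39 cont=0 payload=0x39: varint #2 complete (value=57); reset -> completed=2 acc=0 shift=0
byte[3]=0xC7 cont=1 payload=0x47: acc |= 71<<0 -> completed=2 acc=71 shift=7
byte[4]=0xA6 cont=1 payload=0x26: acc |= 38<<7 -> completed=2 acc=4935 shift=14
byte[5]=0x4C cont=0 payload=0x4C: varint #3 complete (value=1250119); reset -> completed=3 acc=0 shift=0
byte[6]=0xCC cont=1 payload=0x4C: acc |= 76<<0 -> completed=3 acc=76 shift=7
byte[7]=0x88 cont=1 payload=0x08: acc |= 8<<7 -> completed=3 acc=1100 shift=14

Answer: 3 1100 14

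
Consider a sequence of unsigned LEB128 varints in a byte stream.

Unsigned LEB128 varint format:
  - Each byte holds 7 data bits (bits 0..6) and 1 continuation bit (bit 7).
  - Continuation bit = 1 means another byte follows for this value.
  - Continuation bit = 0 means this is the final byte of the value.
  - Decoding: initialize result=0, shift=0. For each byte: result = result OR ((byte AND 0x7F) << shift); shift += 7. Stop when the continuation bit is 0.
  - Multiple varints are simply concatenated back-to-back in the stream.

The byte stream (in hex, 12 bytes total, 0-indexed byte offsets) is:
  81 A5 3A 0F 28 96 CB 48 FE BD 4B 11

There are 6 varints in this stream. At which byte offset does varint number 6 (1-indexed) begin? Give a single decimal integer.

  byte[0]=0x81 cont=1 payload=0x01=1: acc |= 1<<0 -> acc=1 shift=7
  byte[1]=0xA5 cont=1 payload=0x25=37: acc |= 37<<7 -> acc=4737 shift=14
  byte[2]=0x3A cont=0 payload=0x3A=58: acc |= 58<<14 -> acc=955009 shift=21 [end]
Varint 1: bytes[0:3] = 81 A5 3A -> value 955009 (3 byte(s))
  byte[3]=0x0F cont=0 payload=0x0F=15: acc |= 15<<0 -> acc=15 shift=7 [end]
Varint 2: bytes[3:4] = 0F -> value 15 (1 byte(s))
  byte[4]=0x28 cont=0 payload=0x28=40: acc |= 40<<0 -> acc=40 shift=7 [end]
Varint 3: bytes[4:5] = 28 -> value 40 (1 byte(s))
  byte[5]=0x96 cont=1 payload=0x16=22: acc |= 22<<0 -> acc=22 shift=7
  byte[6]=0xCB cont=1 payload=0x4B=75: acc |= 75<<7 -> acc=9622 shift=14
  byte[7]=0x48 cont=0 payload=0x48=72: acc |= 72<<14 -> acc=1189270 shift=21 [end]
Varint 4: bytes[5:8] = 96 CB 48 -> value 1189270 (3 byte(s))
  byte[8]=0xFE cont=1 payload=0x7E=126: acc |= 126<<0 -> acc=126 shift=7
  byte[9]=0xBD cont=1 payload=0x3D=61: acc |= 61<<7 -> acc=7934 shift=14
  byte[10]=0x4B cont=0 payload=0x4B=75: acc |= 75<<14 -> acc=1236734 shift=21 [end]
Varint 5: bytes[8:11] = FE BD 4B -> value 1236734 (3 byte(s))
  byte[11]=0x11 cont=0 payload=0x11=17: acc |= 17<<0 -> acc=17 shift=7 [end]
Varint 6: bytes[11:12] = 11 -> value 17 (1 byte(s))

Answer: 11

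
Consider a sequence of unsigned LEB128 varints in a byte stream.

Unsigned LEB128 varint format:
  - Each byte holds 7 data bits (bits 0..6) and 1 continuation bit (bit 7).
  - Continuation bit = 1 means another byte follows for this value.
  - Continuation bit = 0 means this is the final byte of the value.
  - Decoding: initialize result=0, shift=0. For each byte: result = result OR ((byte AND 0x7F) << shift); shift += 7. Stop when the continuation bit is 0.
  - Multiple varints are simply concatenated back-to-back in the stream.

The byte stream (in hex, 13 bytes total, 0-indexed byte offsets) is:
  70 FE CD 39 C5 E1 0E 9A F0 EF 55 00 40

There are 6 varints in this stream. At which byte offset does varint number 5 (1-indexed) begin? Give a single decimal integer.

Answer: 11

Derivation:
  byte[0]=0x70 cont=0 payload=0x70=112: acc |= 112<<0 -> acc=112 shift=7 [end]
Varint 1: bytes[0:1] = 70 -> value 112 (1 byte(s))
  byte[1]=0xFE cont=1 payload=0x7E=126: acc |= 126<<0 -> acc=126 shift=7
  byte[2]=0xCD cont=1 payload=0x4D=77: acc |= 77<<7 -> acc=9982 shift=14
  byte[3]=0x39 cont=0 payload=0x39=57: acc |= 57<<14 -> acc=943870 shift=21 [end]
Varint 2: bytes[1:4] = FE CD 39 -> value 943870 (3 byte(s))
  byte[4]=0xC5 cont=1 payload=0x45=69: acc |= 69<<0 -> acc=69 shift=7
  byte[5]=0xE1 cont=1 payload=0x61=97: acc |= 97<<7 -> acc=12485 shift=14
  byte[6]=0x0E cont=0 payload=0x0E=14: acc |= 14<<14 -> acc=241861 shift=21 [end]
Varint 3: bytes[4:7] = C5 E1 0E -> value 241861 (3 byte(s))
  byte[7]=0x9A cont=1 payload=0x1A=26: acc |= 26<<0 -> acc=26 shift=7
  byte[8]=0xF0 cont=1 payload=0x70=112: acc |= 112<<7 -> acc=14362 shift=14
  byte[9]=0xEF cont=1 payload=0x6F=111: acc |= 111<<14 -> acc=1832986 shift=21
  byte[10]=0x55 cont=0 payload=0x55=85: acc |= 85<<21 -> acc=180090906 shift=28 [end]
Varint 4: bytes[7:11] = 9A F0 EF 55 -> value 180090906 (4 byte(s))
  byte[11]=0x00 cont=0 payload=0x00=0: acc |= 0<<0 -> acc=0 shift=7 [end]
Varint 5: bytes[11:12] = 00 -> value 0 (1 byte(s))
  byte[12]=0x40 cont=0 payload=0x40=64: acc |= 64<<0 -> acc=64 shift=7 [end]
Varint 6: bytes[12:13] = 40 -> value 64 (1 byte(s))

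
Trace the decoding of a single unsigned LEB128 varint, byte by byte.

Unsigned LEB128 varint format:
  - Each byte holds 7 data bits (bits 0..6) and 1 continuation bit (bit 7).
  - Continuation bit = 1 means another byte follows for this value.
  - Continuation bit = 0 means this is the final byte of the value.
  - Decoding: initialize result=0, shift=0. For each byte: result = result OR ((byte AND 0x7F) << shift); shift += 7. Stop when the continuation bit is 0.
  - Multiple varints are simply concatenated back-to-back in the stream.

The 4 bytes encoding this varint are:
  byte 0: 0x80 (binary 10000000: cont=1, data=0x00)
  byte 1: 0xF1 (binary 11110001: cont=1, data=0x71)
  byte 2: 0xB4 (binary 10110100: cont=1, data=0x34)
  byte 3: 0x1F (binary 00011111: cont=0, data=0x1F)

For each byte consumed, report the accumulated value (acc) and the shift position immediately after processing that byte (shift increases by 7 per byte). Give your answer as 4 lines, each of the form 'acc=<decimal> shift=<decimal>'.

Answer: acc=0 shift=7
acc=14464 shift=14
acc=866432 shift=21
acc=65878144 shift=28

Derivation:
byte 0=0x80: payload=0x00=0, contrib = 0<<0 = 0; acc -> 0, shift -> 7
byte 1=0xF1: payload=0x71=113, contrib = 113<<7 = 14464; acc -> 14464, shift -> 14
byte 2=0xB4: payload=0x34=52, contrib = 52<<14 = 851968; acc -> 866432, shift -> 21
byte 3=0x1F: payload=0x1F=31, contrib = 31<<21 = 65011712; acc -> 65878144, shift -> 28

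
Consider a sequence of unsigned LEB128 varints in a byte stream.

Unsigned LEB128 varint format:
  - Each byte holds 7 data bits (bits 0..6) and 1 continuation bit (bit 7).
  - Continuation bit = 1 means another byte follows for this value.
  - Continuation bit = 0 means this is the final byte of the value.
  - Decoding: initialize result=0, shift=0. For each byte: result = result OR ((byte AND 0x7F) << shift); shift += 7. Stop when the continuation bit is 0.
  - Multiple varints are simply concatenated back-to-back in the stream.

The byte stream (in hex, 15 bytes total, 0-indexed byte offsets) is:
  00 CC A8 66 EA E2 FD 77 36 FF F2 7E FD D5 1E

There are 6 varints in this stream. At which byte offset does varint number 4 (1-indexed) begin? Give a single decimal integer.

Answer: 8

Derivation:
  byte[0]=0x00 cont=0 payload=0x00=0: acc |= 0<<0 -> acc=0 shift=7 [end]
Varint 1: bytes[0:1] = 00 -> value 0 (1 byte(s))
  byte[1]=0xCC cont=1 payload=0x4C=76: acc |= 76<<0 -> acc=76 shift=7
  byte[2]=0xA8 cont=1 payload=0x28=40: acc |= 40<<7 -> acc=5196 shift=14
  byte[3]=0x66 cont=0 payload=0x66=102: acc |= 102<<14 -> acc=1676364 shift=21 [end]
Varint 2: bytes[1:4] = CC A8 66 -> value 1676364 (3 byte(s))
  byte[4]=0xEA cont=1 payload=0x6A=106: acc |= 106<<0 -> acc=106 shift=7
  byte[5]=0xE2 cont=1 payload=0x62=98: acc |= 98<<7 -> acc=12650 shift=14
  byte[6]=0xFD cont=1 payload=0x7D=125: acc |= 125<<14 -> acc=2060650 shift=21
  byte[7]=0x77 cont=0 payload=0x77=119: acc |= 119<<21 -> acc=251621738 shift=28 [end]
Varint 3: bytes[4:8] = EA E2 FD 77 -> value 251621738 (4 byte(s))
  byte[8]=0x36 cont=0 payload=0x36=54: acc |= 54<<0 -> acc=54 shift=7 [end]
Varint 4: bytes[8:9] = 36 -> value 54 (1 byte(s))
  byte[9]=0xFF cont=1 payload=0x7F=127: acc |= 127<<0 -> acc=127 shift=7
  byte[10]=0xF2 cont=1 payload=0x72=114: acc |= 114<<7 -> acc=14719 shift=14
  byte[11]=0x7E cont=0 payload=0x7E=126: acc |= 126<<14 -> acc=2079103 shift=21 [end]
Varint 5: bytes[9:12] = FF F2 7E -> value 2079103 (3 byte(s))
  byte[12]=0xFD cont=1 payload=0x7D=125: acc |= 125<<0 -> acc=125 shift=7
  byte[13]=0xD5 cont=1 payload=0x55=85: acc |= 85<<7 -> acc=11005 shift=14
  byte[14]=0x1E cont=0 payload=0x1E=30: acc |= 30<<14 -> acc=502525 shift=21 [end]
Varint 6: bytes[12:15] = FD D5 1E -> value 502525 (3 byte(s))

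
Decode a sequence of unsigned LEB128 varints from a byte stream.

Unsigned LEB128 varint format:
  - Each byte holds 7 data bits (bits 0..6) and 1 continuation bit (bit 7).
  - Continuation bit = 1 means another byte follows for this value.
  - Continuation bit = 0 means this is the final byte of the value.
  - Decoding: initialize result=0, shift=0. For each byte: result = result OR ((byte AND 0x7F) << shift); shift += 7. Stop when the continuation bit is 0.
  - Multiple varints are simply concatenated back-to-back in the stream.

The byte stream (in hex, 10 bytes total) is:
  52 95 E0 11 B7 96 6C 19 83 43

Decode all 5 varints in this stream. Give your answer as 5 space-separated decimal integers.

Answer: 82 290837 1772343 25 8579

Derivation:
  byte[0]=0x52 cont=0 payload=0x52=82: acc |= 82<<0 -> acc=82 shift=7 [end]
Varint 1: bytes[0:1] = 52 -> value 82 (1 byte(s))
  byte[1]=0x95 cont=1 payload=0x15=21: acc |= 21<<0 -> acc=21 shift=7
  byte[2]=0xE0 cont=1 payload=0x60=96: acc |= 96<<7 -> acc=12309 shift=14
  byte[3]=0x11 cont=0 payload=0x11=17: acc |= 17<<14 -> acc=290837 shift=21 [end]
Varint 2: bytes[1:4] = 95 E0 11 -> value 290837 (3 byte(s))
  byte[4]=0xB7 cont=1 payload=0x37=55: acc |= 55<<0 -> acc=55 shift=7
  byte[5]=0x96 cont=1 payload=0x16=22: acc |= 22<<7 -> acc=2871 shift=14
  byte[6]=0x6C cont=0 payload=0x6C=108: acc |= 108<<14 -> acc=1772343 shift=21 [end]
Varint 3: bytes[4:7] = B7 96 6C -> value 1772343 (3 byte(s))
  byte[7]=0x19 cont=0 payload=0x19=25: acc |= 25<<0 -> acc=25 shift=7 [end]
Varint 4: bytes[7:8] = 19 -> value 25 (1 byte(s))
  byte[8]=0x83 cont=1 payload=0x03=3: acc |= 3<<0 -> acc=3 shift=7
  byte[9]=0x43 cont=0 payload=0x43=67: acc |= 67<<7 -> acc=8579 shift=14 [end]
Varint 5: bytes[8:10] = 83 43 -> value 8579 (2 byte(s))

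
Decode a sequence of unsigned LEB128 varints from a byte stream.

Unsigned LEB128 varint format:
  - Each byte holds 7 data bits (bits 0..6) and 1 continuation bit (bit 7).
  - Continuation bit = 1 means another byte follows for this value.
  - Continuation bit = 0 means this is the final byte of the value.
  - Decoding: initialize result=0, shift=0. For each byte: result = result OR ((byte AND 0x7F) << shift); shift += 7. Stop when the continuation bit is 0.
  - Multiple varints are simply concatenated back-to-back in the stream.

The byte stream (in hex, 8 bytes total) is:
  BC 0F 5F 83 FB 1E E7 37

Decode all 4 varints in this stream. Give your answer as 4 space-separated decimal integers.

  byte[0]=0xBC cont=1 payload=0x3C=60: acc |= 60<<0 -> acc=60 shift=7
  byte[1]=0x0F cont=0 payload=0x0F=15: acc |= 15<<7 -> acc=1980 shift=14 [end]
Varint 1: bytes[0:2] = BC 0F -> value 1980 (2 byte(s))
  byte[2]=0x5F cont=0 payload=0x5F=95: acc |= 95<<0 -> acc=95 shift=7 [end]
Varint 2: bytes[2:3] = 5F -> value 95 (1 byte(s))
  byte[3]=0x83 cont=1 payload=0x03=3: acc |= 3<<0 -> acc=3 shift=7
  byte[4]=0xFB cont=1 payload=0x7B=123: acc |= 123<<7 -> acc=15747 shift=14
  byte[5]=0x1E cont=0 payload=0x1E=30: acc |= 30<<14 -> acc=507267 shift=21 [end]
Varint 3: bytes[3:6] = 83 FB 1E -> value 507267 (3 byte(s))
  byte[6]=0xE7 cont=1 payload=0x67=103: acc |= 103<<0 -> acc=103 shift=7
  byte[7]=0x37 cont=0 payload=0x37=55: acc |= 55<<7 -> acc=7143 shift=14 [end]
Varint 4: bytes[6:8] = E7 37 -> value 7143 (2 byte(s))

Answer: 1980 95 507267 7143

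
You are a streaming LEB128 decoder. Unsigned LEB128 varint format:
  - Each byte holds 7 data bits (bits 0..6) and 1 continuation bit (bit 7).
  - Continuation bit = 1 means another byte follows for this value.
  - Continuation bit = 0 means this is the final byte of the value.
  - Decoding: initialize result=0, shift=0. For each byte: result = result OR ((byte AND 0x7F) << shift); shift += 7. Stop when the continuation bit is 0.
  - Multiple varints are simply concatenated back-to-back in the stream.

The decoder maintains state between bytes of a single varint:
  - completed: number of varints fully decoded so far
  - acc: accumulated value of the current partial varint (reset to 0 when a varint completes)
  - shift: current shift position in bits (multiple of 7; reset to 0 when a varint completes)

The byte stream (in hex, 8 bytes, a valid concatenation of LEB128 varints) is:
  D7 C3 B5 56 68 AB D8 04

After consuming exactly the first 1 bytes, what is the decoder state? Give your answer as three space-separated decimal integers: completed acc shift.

byte[0]=0xD7 cont=1 payload=0x57: acc |= 87<<0 -> completed=0 acc=87 shift=7

Answer: 0 87 7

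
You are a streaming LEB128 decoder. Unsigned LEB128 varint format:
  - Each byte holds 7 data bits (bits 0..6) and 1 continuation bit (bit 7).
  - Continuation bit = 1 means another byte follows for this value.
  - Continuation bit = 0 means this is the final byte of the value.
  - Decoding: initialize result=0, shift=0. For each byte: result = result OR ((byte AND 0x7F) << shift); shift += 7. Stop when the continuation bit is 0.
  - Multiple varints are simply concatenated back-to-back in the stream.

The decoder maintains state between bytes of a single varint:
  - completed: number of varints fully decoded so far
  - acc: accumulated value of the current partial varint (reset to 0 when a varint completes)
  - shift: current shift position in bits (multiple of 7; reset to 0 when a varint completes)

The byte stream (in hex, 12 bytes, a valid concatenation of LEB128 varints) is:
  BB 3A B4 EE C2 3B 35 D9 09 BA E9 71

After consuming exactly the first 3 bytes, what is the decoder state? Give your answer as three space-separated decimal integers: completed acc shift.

Answer: 1 52 7

Derivation:
byte[0]=0xBB cont=1 payload=0x3B: acc |= 59<<0 -> completed=0 acc=59 shift=7
byte[1]=0x3A cont=0 payload=0x3A: varint #1 complete (value=7483); reset -> completed=1 acc=0 shift=0
byte[2]=0xB4 cont=1 payload=0x34: acc |= 52<<0 -> completed=1 acc=52 shift=7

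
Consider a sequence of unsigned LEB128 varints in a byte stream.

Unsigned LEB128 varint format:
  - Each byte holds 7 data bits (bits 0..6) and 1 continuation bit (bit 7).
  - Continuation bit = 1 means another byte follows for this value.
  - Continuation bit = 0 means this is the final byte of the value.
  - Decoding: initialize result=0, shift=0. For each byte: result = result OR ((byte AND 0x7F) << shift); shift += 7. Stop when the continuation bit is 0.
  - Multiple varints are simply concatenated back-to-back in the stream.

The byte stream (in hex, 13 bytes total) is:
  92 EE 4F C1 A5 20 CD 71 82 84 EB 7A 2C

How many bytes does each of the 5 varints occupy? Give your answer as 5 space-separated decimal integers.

Answer: 3 3 2 4 1

Derivation:
  byte[0]=0x92 cont=1 payload=0x12=18: acc |= 18<<0 -> acc=18 shift=7
  byte[1]=0xEE cont=1 payload=0x6E=110: acc |= 110<<7 -> acc=14098 shift=14
  byte[2]=0x4F cont=0 payload=0x4F=79: acc |= 79<<14 -> acc=1308434 shift=21 [end]
Varint 1: bytes[0:3] = 92 EE 4F -> value 1308434 (3 byte(s))
  byte[3]=0xC1 cont=1 payload=0x41=65: acc |= 65<<0 -> acc=65 shift=7
  byte[4]=0xA5 cont=1 payload=0x25=37: acc |= 37<<7 -> acc=4801 shift=14
  byte[5]=0x20 cont=0 payload=0x20=32: acc |= 32<<14 -> acc=529089 shift=21 [end]
Varint 2: bytes[3:6] = C1 A5 20 -> value 529089 (3 byte(s))
  byte[6]=0xCD cont=1 payload=0x4D=77: acc |= 77<<0 -> acc=77 shift=7
  byte[7]=0x71 cont=0 payload=0x71=113: acc |= 113<<7 -> acc=14541 shift=14 [end]
Varint 3: bytes[6:8] = CD 71 -> value 14541 (2 byte(s))
  byte[8]=0x82 cont=1 payload=0x02=2: acc |= 2<<0 -> acc=2 shift=7
  byte[9]=0x84 cont=1 payload=0x04=4: acc |= 4<<7 -> acc=514 shift=14
  byte[10]=0xEB cont=1 payload=0x6B=107: acc |= 107<<14 -> acc=1753602 shift=21
  byte[11]=0x7A cont=0 payload=0x7A=122: acc |= 122<<21 -> acc=257606146 shift=28 [end]
Varint 4: bytes[8:12] = 82 84 EB 7A -> value 257606146 (4 byte(s))
  byte[12]=0x2C cont=0 payload=0x2C=44: acc |= 44<<0 -> acc=44 shift=7 [end]
Varint 5: bytes[12:13] = 2C -> value 44 (1 byte(s))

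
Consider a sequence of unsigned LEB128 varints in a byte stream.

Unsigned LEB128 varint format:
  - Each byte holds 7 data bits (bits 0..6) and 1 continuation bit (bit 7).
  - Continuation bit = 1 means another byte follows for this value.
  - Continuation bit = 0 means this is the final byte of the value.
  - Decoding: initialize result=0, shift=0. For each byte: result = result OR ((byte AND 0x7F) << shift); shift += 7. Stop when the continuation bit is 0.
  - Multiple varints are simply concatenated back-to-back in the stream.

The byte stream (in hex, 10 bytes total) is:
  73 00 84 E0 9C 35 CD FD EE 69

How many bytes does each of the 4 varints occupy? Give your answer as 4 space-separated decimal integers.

  byte[0]=0x73 cont=0 payload=0x73=115: acc |= 115<<0 -> acc=115 shift=7 [end]
Varint 1: bytes[0:1] = 73 -> value 115 (1 byte(s))
  byte[1]=0x00 cont=0 payload=0x00=0: acc |= 0<<0 -> acc=0 shift=7 [end]
Varint 2: bytes[1:2] = 00 -> value 0 (1 byte(s))
  byte[2]=0x84 cont=1 payload=0x04=4: acc |= 4<<0 -> acc=4 shift=7
  byte[3]=0xE0 cont=1 payload=0x60=96: acc |= 96<<7 -> acc=12292 shift=14
  byte[4]=0x9C cont=1 payload=0x1C=28: acc |= 28<<14 -> acc=471044 shift=21
  byte[5]=0x35 cont=0 payload=0x35=53: acc |= 53<<21 -> acc=111620100 shift=28 [end]
Varint 3: bytes[2:6] = 84 E0 9C 35 -> value 111620100 (4 byte(s))
  byte[6]=0xCD cont=1 payload=0x4D=77: acc |= 77<<0 -> acc=77 shift=7
  byte[7]=0xFD cont=1 payload=0x7D=125: acc |= 125<<7 -> acc=16077 shift=14
  byte[8]=0xEE cont=1 payload=0x6E=110: acc |= 110<<14 -> acc=1818317 shift=21
  byte[9]=0x69 cont=0 payload=0x69=105: acc |= 105<<21 -> acc=222019277 shift=28 [end]
Varint 4: bytes[6:10] = CD FD EE 69 -> value 222019277 (4 byte(s))

Answer: 1 1 4 4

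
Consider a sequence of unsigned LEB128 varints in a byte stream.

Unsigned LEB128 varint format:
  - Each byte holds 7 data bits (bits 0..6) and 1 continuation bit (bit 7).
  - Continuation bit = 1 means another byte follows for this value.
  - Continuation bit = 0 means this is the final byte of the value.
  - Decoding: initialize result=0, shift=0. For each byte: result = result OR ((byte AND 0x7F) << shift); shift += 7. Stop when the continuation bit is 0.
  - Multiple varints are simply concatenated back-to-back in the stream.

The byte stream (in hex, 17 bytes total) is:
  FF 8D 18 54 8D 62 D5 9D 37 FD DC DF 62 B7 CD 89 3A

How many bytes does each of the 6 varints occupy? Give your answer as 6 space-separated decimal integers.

  byte[0]=0xFF cont=1 payload=0x7F=127: acc |= 127<<0 -> acc=127 shift=7
  byte[1]=0x8D cont=1 payload=0x0D=13: acc |= 13<<7 -> acc=1791 shift=14
  byte[2]=0x18 cont=0 payload=0x18=24: acc |= 24<<14 -> acc=395007 shift=21 [end]
Varint 1: bytes[0:3] = FF 8D 18 -> value 395007 (3 byte(s))
  byte[3]=0x54 cont=0 payload=0x54=84: acc |= 84<<0 -> acc=84 shift=7 [end]
Varint 2: bytes[3:4] = 54 -> value 84 (1 byte(s))
  byte[4]=0x8D cont=1 payload=0x0D=13: acc |= 13<<0 -> acc=13 shift=7
  byte[5]=0x62 cont=0 payload=0x62=98: acc |= 98<<7 -> acc=12557 shift=14 [end]
Varint 3: bytes[4:6] = 8D 62 -> value 12557 (2 byte(s))
  byte[6]=0xD5 cont=1 payload=0x55=85: acc |= 85<<0 -> acc=85 shift=7
  byte[7]=0x9D cont=1 payload=0x1D=29: acc |= 29<<7 -> acc=3797 shift=14
  byte[8]=0x37 cont=0 payload=0x37=55: acc |= 55<<14 -> acc=904917 shift=21 [end]
Varint 4: bytes[6:9] = D5 9D 37 -> value 904917 (3 byte(s))
  byte[9]=0xFD cont=1 payload=0x7D=125: acc |= 125<<0 -> acc=125 shift=7
  byte[10]=0xDC cont=1 payload=0x5C=92: acc |= 92<<7 -> acc=11901 shift=14
  byte[11]=0xDF cont=1 payload=0x5F=95: acc |= 95<<14 -> acc=1568381 shift=21
  byte[12]=0x62 cont=0 payload=0x62=98: acc |= 98<<21 -> acc=207089277 shift=28 [end]
Varint 5: bytes[9:13] = FD DC DF 62 -> value 207089277 (4 byte(s))
  byte[13]=0xB7 cont=1 payload=0x37=55: acc |= 55<<0 -> acc=55 shift=7
  byte[14]=0xCD cont=1 payload=0x4D=77: acc |= 77<<7 -> acc=9911 shift=14
  byte[15]=0x89 cont=1 payload=0x09=9: acc |= 9<<14 -> acc=157367 shift=21
  byte[16]=0x3A cont=0 payload=0x3A=58: acc |= 58<<21 -> acc=121792183 shift=28 [end]
Varint 6: bytes[13:17] = B7 CD 89 3A -> value 121792183 (4 byte(s))

Answer: 3 1 2 3 4 4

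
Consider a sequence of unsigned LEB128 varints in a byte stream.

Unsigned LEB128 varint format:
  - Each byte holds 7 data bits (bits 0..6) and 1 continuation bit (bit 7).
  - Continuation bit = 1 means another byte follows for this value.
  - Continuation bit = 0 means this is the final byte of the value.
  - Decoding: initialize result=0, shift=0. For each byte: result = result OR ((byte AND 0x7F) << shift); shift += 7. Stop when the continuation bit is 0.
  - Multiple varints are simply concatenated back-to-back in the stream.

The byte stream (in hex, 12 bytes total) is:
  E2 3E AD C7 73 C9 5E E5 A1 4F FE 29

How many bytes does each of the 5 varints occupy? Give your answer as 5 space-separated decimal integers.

  byte[0]=0xE2 cont=1 payload=0x62=98: acc |= 98<<0 -> acc=98 shift=7
  byte[1]=0x3E cont=0 payload=0x3E=62: acc |= 62<<7 -> acc=8034 shift=14 [end]
Varint 1: bytes[0:2] = E2 3E -> value 8034 (2 byte(s))
  byte[2]=0xAD cont=1 payload=0x2D=45: acc |= 45<<0 -> acc=45 shift=7
  byte[3]=0xC7 cont=1 payload=0x47=71: acc |= 71<<7 -> acc=9133 shift=14
  byte[4]=0x73 cont=0 payload=0x73=115: acc |= 115<<14 -> acc=1893293 shift=21 [end]
Varint 2: bytes[2:5] = AD C7 73 -> value 1893293 (3 byte(s))
  byte[5]=0xC9 cont=1 payload=0x49=73: acc |= 73<<0 -> acc=73 shift=7
  byte[6]=0x5E cont=0 payload=0x5E=94: acc |= 94<<7 -> acc=12105 shift=14 [end]
Varint 3: bytes[5:7] = C9 5E -> value 12105 (2 byte(s))
  byte[7]=0xE5 cont=1 payload=0x65=101: acc |= 101<<0 -> acc=101 shift=7
  byte[8]=0xA1 cont=1 payload=0x21=33: acc |= 33<<7 -> acc=4325 shift=14
  byte[9]=0x4F cont=0 payload=0x4F=79: acc |= 79<<14 -> acc=1298661 shift=21 [end]
Varint 4: bytes[7:10] = E5 A1 4F -> value 1298661 (3 byte(s))
  byte[10]=0xFE cont=1 payload=0x7E=126: acc |= 126<<0 -> acc=126 shift=7
  byte[11]=0x29 cont=0 payload=0x29=41: acc |= 41<<7 -> acc=5374 shift=14 [end]
Varint 5: bytes[10:12] = FE 29 -> value 5374 (2 byte(s))

Answer: 2 3 2 3 2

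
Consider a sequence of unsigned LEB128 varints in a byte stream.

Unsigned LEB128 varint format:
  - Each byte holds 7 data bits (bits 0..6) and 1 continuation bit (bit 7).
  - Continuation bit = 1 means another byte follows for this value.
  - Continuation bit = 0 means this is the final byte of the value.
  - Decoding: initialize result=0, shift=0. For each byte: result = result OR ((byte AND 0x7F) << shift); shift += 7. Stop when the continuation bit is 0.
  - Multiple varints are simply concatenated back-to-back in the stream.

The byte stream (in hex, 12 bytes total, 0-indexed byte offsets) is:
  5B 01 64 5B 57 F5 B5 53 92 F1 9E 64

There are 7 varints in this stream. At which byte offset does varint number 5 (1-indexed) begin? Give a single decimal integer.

Answer: 4

Derivation:
  byte[0]=0x5B cont=0 payload=0x5B=91: acc |= 91<<0 -> acc=91 shift=7 [end]
Varint 1: bytes[0:1] = 5B -> value 91 (1 byte(s))
  byte[1]=0x01 cont=0 payload=0x01=1: acc |= 1<<0 -> acc=1 shift=7 [end]
Varint 2: bytes[1:2] = 01 -> value 1 (1 byte(s))
  byte[2]=0x64 cont=0 payload=0x64=100: acc |= 100<<0 -> acc=100 shift=7 [end]
Varint 3: bytes[2:3] = 64 -> value 100 (1 byte(s))
  byte[3]=0x5B cont=0 payload=0x5B=91: acc |= 91<<0 -> acc=91 shift=7 [end]
Varint 4: bytes[3:4] = 5B -> value 91 (1 byte(s))
  byte[4]=0x57 cont=0 payload=0x57=87: acc |= 87<<0 -> acc=87 shift=7 [end]
Varint 5: bytes[4:5] = 57 -> value 87 (1 byte(s))
  byte[5]=0xF5 cont=1 payload=0x75=117: acc |= 117<<0 -> acc=117 shift=7
  byte[6]=0xB5 cont=1 payload=0x35=53: acc |= 53<<7 -> acc=6901 shift=14
  byte[7]=0x53 cont=0 payload=0x53=83: acc |= 83<<14 -> acc=1366773 shift=21 [end]
Varint 6: bytes[5:8] = F5 B5 53 -> value 1366773 (3 byte(s))
  byte[8]=0x92 cont=1 payload=0x12=18: acc |= 18<<0 -> acc=18 shift=7
  byte[9]=0xF1 cont=1 payload=0x71=113: acc |= 113<<7 -> acc=14482 shift=14
  byte[10]=0x9E cont=1 payload=0x1E=30: acc |= 30<<14 -> acc=506002 shift=21
  byte[11]=0x64 cont=0 payload=0x64=100: acc |= 100<<21 -> acc=210221202 shift=28 [end]
Varint 7: bytes[8:12] = 92 F1 9E 64 -> value 210221202 (4 byte(s))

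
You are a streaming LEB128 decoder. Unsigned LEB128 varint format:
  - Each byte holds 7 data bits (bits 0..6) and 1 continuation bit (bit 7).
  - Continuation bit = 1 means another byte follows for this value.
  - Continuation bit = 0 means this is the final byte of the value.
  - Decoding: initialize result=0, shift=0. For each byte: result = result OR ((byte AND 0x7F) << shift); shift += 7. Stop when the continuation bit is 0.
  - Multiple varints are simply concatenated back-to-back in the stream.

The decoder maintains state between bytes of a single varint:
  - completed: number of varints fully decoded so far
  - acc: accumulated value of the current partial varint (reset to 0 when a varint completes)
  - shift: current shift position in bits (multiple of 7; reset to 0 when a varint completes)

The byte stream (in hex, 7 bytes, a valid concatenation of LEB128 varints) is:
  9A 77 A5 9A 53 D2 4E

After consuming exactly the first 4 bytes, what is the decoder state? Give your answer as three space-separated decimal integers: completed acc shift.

byte[0]=0x9A cont=1 payload=0x1A: acc |= 26<<0 -> completed=0 acc=26 shift=7
byte[1]=0x77 cont=0 payload=0x77: varint #1 complete (value=15258); reset -> completed=1 acc=0 shift=0
byte[2]=0xA5 cont=1 payload=0x25: acc |= 37<<0 -> completed=1 acc=37 shift=7
byte[3]=0x9A cont=1 payload=0x1A: acc |= 26<<7 -> completed=1 acc=3365 shift=14

Answer: 1 3365 14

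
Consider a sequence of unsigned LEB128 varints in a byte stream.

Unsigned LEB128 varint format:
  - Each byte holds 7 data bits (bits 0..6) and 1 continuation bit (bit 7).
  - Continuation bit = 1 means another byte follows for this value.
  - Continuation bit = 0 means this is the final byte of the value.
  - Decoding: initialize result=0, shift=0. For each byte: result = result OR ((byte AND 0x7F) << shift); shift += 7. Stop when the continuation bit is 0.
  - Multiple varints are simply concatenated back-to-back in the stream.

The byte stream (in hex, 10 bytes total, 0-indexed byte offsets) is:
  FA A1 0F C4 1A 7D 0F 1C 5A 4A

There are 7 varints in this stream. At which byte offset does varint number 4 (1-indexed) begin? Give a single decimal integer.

  byte[0]=0xFA cont=1 payload=0x7A=122: acc |= 122<<0 -> acc=122 shift=7
  byte[1]=0xA1 cont=1 payload=0x21=33: acc |= 33<<7 -> acc=4346 shift=14
  byte[2]=0x0F cont=0 payload=0x0F=15: acc |= 15<<14 -> acc=250106 shift=21 [end]
Varint 1: bytes[0:3] = FA A1 0F -> value 250106 (3 byte(s))
  byte[3]=0xC4 cont=1 payload=0x44=68: acc |= 68<<0 -> acc=68 shift=7
  byte[4]=0x1A cont=0 payload=0x1A=26: acc |= 26<<7 -> acc=3396 shift=14 [end]
Varint 2: bytes[3:5] = C4 1A -> value 3396 (2 byte(s))
  byte[5]=0x7D cont=0 payload=0x7D=125: acc |= 125<<0 -> acc=125 shift=7 [end]
Varint 3: bytes[5:6] = 7D -> value 125 (1 byte(s))
  byte[6]=0x0F cont=0 payload=0x0F=15: acc |= 15<<0 -> acc=15 shift=7 [end]
Varint 4: bytes[6:7] = 0F -> value 15 (1 byte(s))
  byte[7]=0x1C cont=0 payload=0x1C=28: acc |= 28<<0 -> acc=28 shift=7 [end]
Varint 5: bytes[7:8] = 1C -> value 28 (1 byte(s))
  byte[8]=0x5A cont=0 payload=0x5A=90: acc |= 90<<0 -> acc=90 shift=7 [end]
Varint 6: bytes[8:9] = 5A -> value 90 (1 byte(s))
  byte[9]=0x4A cont=0 payload=0x4A=74: acc |= 74<<0 -> acc=74 shift=7 [end]
Varint 7: bytes[9:10] = 4A -> value 74 (1 byte(s))

Answer: 6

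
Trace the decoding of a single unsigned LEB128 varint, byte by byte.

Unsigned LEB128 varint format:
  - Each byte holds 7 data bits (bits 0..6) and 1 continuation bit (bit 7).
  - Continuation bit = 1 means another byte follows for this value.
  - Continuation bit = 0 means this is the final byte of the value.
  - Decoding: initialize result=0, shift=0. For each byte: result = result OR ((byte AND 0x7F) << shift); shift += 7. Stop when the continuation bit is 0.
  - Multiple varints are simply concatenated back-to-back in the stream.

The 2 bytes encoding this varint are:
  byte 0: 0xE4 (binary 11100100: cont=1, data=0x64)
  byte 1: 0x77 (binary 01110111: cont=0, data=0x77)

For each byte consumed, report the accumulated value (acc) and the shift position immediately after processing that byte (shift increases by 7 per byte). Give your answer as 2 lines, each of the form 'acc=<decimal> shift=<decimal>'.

byte 0=0xE4: payload=0x64=100, contrib = 100<<0 = 100; acc -> 100, shift -> 7
byte 1=0x77: payload=0x77=119, contrib = 119<<7 = 15232; acc -> 15332, shift -> 14

Answer: acc=100 shift=7
acc=15332 shift=14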